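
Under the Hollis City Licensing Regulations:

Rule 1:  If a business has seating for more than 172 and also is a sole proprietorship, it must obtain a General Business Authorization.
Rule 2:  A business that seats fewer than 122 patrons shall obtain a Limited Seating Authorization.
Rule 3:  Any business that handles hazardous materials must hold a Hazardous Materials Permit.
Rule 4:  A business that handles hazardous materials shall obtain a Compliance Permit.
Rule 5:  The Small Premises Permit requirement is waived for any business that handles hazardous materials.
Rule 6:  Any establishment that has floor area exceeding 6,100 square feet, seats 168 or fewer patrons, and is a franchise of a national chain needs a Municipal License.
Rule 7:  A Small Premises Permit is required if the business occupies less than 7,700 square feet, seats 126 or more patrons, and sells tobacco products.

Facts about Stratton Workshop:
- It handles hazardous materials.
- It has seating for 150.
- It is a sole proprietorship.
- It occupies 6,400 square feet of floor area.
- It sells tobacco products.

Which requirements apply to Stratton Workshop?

Rule 1: seating 150 ≤ 172; is a sole proprietorship → General Business Authorization not required.
Rule 2: seating 150 ≥ 122 → Limited Seating Authorization not required.
Rule 3: handles hazardous materials → Hazardous Materials Permit required.
Rule 4: handles hazardous materials → Compliance Permit required.
Rule 5: handles hazardous materials → exempt from Small Premises Permit.
Rule 6: floor area 6,400 square feet > 6,100 square feet; seating 150 ≤ 168; is a sole proprietorship (not: is a franchise of a national chain) → Municipal License not required.
Rule 7: floor area 6,400 square feet < 7,700 square feet; seating 150 ≥ 126; sells tobacco products → Small Premises Permit required.

Compliance Permit, Hazardous Materials Permit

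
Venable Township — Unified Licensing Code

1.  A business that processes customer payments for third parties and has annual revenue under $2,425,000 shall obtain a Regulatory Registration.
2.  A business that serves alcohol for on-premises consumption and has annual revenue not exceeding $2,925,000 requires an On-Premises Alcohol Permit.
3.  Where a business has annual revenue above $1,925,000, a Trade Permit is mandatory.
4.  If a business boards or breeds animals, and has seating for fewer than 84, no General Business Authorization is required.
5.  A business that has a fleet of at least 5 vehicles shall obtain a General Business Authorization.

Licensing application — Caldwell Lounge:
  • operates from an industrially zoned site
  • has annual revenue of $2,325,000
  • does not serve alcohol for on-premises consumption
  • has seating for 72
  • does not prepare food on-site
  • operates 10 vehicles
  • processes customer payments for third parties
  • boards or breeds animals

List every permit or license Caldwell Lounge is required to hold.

Regulatory Registration, Trade Permit

1. processes customer payments for third parties; revenue $2,325,000 < $2,425,000 → Regulatory Registration required.
2. does not serve alcohol for on-premises consumption; revenue $2,325,000 ≤ $2,925,000 → On-Premises Alcohol Permit not required.
3. revenue $2,325,000 > $1,925,000 → Trade Permit required.
4. boards or breeds animals; seating 72 < 84 → exempt from General Business Authorization.
5. vehicles 10 ≥ 5 → General Business Authorization required.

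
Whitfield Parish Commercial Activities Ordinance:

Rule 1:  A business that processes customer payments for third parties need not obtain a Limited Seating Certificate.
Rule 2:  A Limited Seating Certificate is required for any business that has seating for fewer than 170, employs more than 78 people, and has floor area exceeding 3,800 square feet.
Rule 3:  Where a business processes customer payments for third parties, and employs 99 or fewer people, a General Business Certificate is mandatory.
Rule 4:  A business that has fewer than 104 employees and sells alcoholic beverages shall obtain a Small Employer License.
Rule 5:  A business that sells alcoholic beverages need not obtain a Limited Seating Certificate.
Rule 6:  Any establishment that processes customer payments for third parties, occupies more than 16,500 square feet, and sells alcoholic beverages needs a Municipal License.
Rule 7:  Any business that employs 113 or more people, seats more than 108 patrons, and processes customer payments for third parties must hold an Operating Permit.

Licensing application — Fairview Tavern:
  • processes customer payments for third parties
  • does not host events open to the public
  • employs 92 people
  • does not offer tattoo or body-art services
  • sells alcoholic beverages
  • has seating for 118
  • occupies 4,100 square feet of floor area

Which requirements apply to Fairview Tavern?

General Business Certificate, Small Employer License

Rule 1: processes customer payments for third parties → exempt from Limited Seating Certificate.
Rule 2: seating 118 < 170; employees 92 > 78; floor area 4,100 square feet > 3,800 square feet → Limited Seating Certificate required.
Rule 3: processes customer payments for third parties; employees 92 ≤ 99 → General Business Certificate required.
Rule 4: employees 92 < 104; sells alcoholic beverages → Small Employer License required.
Rule 5: sells alcoholic beverages → exempt from Limited Seating Certificate.
Rule 6: processes customer payments for third parties; floor area 4,100 square feet ≤ 16,500 square feet; sells alcoholic beverages → Municipal License not required.
Rule 7: employees 92 < 113; seating 118 > 108; processes customer payments for third parties → Operating Permit not required.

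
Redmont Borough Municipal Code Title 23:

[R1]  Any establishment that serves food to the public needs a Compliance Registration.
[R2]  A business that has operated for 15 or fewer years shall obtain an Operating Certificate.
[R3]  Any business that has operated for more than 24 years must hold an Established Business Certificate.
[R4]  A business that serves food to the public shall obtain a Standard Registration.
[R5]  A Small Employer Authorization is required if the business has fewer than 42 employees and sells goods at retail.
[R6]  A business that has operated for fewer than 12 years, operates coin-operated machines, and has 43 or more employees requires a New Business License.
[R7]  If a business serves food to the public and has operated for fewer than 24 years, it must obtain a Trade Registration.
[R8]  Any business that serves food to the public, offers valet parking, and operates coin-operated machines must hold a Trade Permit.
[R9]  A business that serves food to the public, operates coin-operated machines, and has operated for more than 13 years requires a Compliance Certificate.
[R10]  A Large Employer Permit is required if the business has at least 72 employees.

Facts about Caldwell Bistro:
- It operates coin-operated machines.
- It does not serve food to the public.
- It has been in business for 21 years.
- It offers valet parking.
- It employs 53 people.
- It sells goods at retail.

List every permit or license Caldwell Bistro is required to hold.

[R1] does not serve food to the public → Compliance Registration not required.
[R2] years in business 21 > 15 → Operating Certificate not required.
[R3] years in business 21 ≤ 24 → Established Business Certificate not required.
[R4] does not serve food to the public → Standard Registration not required.
[R5] employees 53 ≥ 42; sells goods at retail → Small Employer Authorization not required.
[R6] years in business 21 ≥ 12; operates coin-operated machines; employees 53 ≥ 43 → New Business License not required.
[R7] does not serve food to the public; years in business 21 < 24 → Trade Registration not required.
[R8] does not serve food to the public; offers valet parking; operates coin-operated machines → Trade Permit not required.
[R9] does not serve food to the public; operates coin-operated machines; years in business 21 > 13 → Compliance Certificate not required.
[R10] employees 53 < 72 → Large Employer Permit not required.

None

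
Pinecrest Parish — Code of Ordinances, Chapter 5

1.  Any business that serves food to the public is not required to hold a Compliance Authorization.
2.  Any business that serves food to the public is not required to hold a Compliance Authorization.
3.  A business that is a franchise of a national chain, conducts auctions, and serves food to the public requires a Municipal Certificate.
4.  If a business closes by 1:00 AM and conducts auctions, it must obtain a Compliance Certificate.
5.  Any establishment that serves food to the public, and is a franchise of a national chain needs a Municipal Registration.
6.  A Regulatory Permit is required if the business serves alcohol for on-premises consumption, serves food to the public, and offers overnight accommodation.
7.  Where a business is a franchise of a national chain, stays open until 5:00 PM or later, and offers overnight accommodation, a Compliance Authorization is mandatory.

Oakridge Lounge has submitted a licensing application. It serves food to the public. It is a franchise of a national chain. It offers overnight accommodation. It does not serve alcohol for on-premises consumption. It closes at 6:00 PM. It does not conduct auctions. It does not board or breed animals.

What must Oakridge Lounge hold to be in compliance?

1. serves food to the public → exempt from Compliance Authorization.
2. serves food to the public → exempt from Compliance Authorization.
3. is a franchise of a national chain; does not conduct auctions; serves food to the public → Municipal Certificate not required.
4. closes 6:00 PM, at/before 1:00 AM; does not conduct auctions → Compliance Certificate not required.
5. serves food to the public; is a franchise of a national chain → Municipal Registration required.
6. does not serve alcohol for on-premises consumption; serves food to the public; offers overnight accommodation → Regulatory Permit not required.
7. is a franchise of a national chain; closes 6:00 PM, after 5:00 PM; offers overnight accommodation → Compliance Authorization required.

Municipal Registration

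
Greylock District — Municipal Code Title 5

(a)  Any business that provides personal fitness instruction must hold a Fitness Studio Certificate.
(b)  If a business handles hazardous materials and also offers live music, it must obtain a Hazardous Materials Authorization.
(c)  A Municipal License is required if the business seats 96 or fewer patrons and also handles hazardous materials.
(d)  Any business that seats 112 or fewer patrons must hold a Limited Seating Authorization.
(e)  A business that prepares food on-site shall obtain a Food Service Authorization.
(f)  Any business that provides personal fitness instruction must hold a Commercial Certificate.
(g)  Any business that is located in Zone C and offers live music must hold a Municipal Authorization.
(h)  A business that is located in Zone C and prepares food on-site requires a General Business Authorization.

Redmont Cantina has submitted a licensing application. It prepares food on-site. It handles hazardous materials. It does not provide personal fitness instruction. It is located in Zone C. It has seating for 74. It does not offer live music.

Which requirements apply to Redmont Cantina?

(a) does not provide personal fitness instruction → Fitness Studio Certificate not required.
(b) handles hazardous materials; does not offer live music → Hazardous Materials Authorization not required.
(c) seating 74 ≤ 96; handles hazardous materials → Municipal License required.
(d) seating 74 ≤ 112 → Limited Seating Authorization required.
(e) prepares food on-site → Food Service Authorization required.
(f) does not provide personal fitness instruction → Commercial Certificate not required.
(g) is located in Zone C; does not offer live music → Municipal Authorization not required.
(h) is located in Zone C; prepares food on-site → General Business Authorization required.

Food Service Authorization, General Business Authorization, Limited Seating Authorization, Municipal License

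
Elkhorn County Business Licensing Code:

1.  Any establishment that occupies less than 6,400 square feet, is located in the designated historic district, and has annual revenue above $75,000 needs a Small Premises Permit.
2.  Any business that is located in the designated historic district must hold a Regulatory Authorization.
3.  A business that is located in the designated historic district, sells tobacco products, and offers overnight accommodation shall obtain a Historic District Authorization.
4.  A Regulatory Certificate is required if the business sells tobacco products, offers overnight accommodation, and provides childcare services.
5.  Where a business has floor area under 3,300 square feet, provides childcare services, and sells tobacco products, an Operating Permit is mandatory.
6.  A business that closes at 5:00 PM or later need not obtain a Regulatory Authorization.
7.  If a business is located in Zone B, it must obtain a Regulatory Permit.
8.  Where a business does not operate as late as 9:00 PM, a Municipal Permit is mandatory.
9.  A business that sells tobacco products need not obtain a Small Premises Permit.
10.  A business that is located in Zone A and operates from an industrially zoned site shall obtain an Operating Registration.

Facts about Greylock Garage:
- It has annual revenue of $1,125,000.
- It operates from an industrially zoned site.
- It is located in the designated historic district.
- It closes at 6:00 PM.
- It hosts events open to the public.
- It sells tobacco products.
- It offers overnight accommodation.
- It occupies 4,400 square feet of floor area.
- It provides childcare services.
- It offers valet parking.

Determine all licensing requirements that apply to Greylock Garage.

Historic District Authorization, Municipal Permit, Regulatory Certificate

1. floor area 4,400 square feet < 6,400 square feet; is located in the designated historic district; revenue $1,125,000 > $75,000 → Small Premises Permit required.
2. is located in the designated historic district → Regulatory Authorization required.
3. is located in the designated historic district; sells tobacco products; offers overnight accommodation → Historic District Authorization required.
4. sells tobacco products; offers overnight accommodation; provides childcare services → Regulatory Certificate required.
5. floor area 4,400 square feet ≥ 3,300 square feet; provides childcare services; sells tobacco products → Operating Permit not required.
6. closes 6:00 PM, after 5:00 PM → exempt from Regulatory Authorization.
7. is located in the designated historic district (not: is located in Zone B) → Regulatory Permit not required.
8. closes 6:00 PM, at/before 9:00 PM → Municipal Permit required.
9. sells tobacco products → exempt from Small Premises Permit.
10. is located in the designated historic district (not: is located in Zone A); operates from an industrially zoned site → Operating Registration not required.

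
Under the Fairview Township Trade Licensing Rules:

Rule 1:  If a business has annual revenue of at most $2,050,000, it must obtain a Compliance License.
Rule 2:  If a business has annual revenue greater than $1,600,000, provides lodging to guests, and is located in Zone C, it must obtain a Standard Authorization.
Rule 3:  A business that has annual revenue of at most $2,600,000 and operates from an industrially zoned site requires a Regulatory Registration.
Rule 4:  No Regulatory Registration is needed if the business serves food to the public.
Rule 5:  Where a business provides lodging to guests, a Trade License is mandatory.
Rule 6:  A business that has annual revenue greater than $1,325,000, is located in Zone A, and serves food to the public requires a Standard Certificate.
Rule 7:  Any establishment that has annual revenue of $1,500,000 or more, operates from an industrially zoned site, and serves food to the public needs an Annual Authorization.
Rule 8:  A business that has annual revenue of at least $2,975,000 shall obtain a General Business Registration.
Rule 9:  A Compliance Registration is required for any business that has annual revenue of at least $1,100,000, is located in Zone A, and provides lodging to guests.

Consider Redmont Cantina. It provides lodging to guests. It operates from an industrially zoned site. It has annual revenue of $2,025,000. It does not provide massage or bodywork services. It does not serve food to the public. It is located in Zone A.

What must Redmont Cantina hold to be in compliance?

Rule 1: revenue $2,025,000 ≤ $2,050,000 → Compliance License required.
Rule 2: revenue $2,025,000 > $1,600,000; provides lodging to guests; is located in Zone A (not: is located in Zone C) → Standard Authorization not required.
Rule 3: revenue $2,025,000 ≤ $2,600,000; operates from an industrially zoned site → Regulatory Registration required.
Rule 4: does not serve food to the public → Regulatory Registration exemption does not apply.
Rule 5: provides lodging to guests → Trade License required.
Rule 6: revenue $2,025,000 > $1,325,000; is located in Zone A; does not serve food to the public → Standard Certificate not required.
Rule 7: revenue $2,025,000 ≥ $1,500,000; operates from an industrially zoned site; does not serve food to the public → Annual Authorization not required.
Rule 8: revenue $2,025,000 < $2,975,000 → General Business Registration not required.
Rule 9: revenue $2,025,000 ≥ $1,100,000; is located in Zone A; provides lodging to guests → Compliance Registration required.

Compliance License, Compliance Registration, Regulatory Registration, Trade License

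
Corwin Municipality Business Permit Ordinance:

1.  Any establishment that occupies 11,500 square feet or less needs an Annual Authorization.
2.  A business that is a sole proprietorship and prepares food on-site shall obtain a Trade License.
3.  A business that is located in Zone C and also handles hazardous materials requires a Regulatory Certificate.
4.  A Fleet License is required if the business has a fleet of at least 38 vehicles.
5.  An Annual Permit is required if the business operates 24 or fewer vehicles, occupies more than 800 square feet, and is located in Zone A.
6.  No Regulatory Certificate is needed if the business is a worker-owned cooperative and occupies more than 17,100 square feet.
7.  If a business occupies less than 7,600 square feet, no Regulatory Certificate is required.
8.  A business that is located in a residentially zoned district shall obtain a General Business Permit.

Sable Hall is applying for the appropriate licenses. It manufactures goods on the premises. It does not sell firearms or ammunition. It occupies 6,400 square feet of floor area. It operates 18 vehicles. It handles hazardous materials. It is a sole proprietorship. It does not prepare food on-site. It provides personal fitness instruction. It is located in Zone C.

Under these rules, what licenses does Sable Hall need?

1. floor area 6,400 square feet ≤ 11,500 square feet → Annual Authorization required.
2. is a sole proprietorship; does not prepare food on-site → Trade License not required.
3. is located in Zone C; handles hazardous materials → Regulatory Certificate required.
4. vehicles 18 < 38 → Fleet License not required.
5. vehicles 18 ≤ 24; floor area 6,400 square feet > 800 square feet; is located in Zone C (not: is located in Zone A) → Annual Permit not required.
6. is a sole proprietorship (not: is a worker-owned cooperative); floor area 6,400 square feet ≤ 17,100 square feet → Regulatory Certificate exemption does not apply.
7. floor area 6,400 square feet < 7,600 square feet → exempt from Regulatory Certificate.
8. is located in Zone C (not: is located in a residentially zoned district) → General Business Permit not required.

Annual Authorization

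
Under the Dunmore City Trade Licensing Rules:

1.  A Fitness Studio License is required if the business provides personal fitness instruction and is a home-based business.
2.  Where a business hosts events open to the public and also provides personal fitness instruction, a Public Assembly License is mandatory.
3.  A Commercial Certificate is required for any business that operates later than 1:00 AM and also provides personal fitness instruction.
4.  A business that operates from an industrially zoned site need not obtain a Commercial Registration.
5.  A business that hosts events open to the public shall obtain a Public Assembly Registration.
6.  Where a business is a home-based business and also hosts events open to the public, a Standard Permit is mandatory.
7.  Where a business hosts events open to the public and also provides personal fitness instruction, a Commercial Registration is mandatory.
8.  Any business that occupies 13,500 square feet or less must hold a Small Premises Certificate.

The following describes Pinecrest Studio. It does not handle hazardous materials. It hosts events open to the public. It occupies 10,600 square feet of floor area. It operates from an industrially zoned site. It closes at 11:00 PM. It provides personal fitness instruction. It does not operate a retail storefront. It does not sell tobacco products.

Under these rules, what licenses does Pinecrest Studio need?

Public Assembly License, Public Assembly Registration, Small Premises Certificate

1. provides personal fitness instruction; operates from an industrially zoned site (not: is a home-based business) → Fitness Studio License not required.
2. hosts events open to the public; provides personal fitness instruction → Public Assembly License required.
3. closes 11:00 PM, at/before 1:00 AM; provides personal fitness instruction → Commercial Certificate not required.
4. operates from an industrially zoned site → exempt from Commercial Registration.
5. hosts events open to the public → Public Assembly Registration required.
6. operates from an industrially zoned site (not: is a home-based business); hosts events open to the public → Standard Permit not required.
7. hosts events open to the public; provides personal fitness instruction → Commercial Registration required.
8. floor area 10,600 square feet ≤ 13,500 square feet → Small Premises Certificate required.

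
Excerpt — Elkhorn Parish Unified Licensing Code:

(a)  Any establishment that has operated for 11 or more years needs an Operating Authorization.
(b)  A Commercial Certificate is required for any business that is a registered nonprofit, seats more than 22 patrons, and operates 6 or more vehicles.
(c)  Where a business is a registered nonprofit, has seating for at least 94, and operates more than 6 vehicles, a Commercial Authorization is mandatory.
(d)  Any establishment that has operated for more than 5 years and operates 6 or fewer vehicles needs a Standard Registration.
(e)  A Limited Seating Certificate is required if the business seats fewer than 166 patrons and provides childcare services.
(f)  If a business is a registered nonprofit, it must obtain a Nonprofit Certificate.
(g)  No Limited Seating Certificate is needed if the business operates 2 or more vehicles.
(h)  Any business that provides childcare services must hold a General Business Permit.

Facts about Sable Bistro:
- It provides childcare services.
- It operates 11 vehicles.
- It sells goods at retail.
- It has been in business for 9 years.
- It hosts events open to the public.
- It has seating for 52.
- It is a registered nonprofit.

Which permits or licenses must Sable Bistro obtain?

Commercial Certificate, General Business Permit, Nonprofit Certificate

(a) years in business 9 < 11 → Operating Authorization not required.
(b) is a registered nonprofit; seating 52 > 22; vehicles 11 ≥ 6 → Commercial Certificate required.
(c) is a registered nonprofit; seating 52 < 94; vehicles 11 > 6 → Commercial Authorization not required.
(d) years in business 9 > 5; vehicles 11 > 6 → Standard Registration not required.
(e) seating 52 < 166; provides childcare services → Limited Seating Certificate required.
(f) is a registered nonprofit → Nonprofit Certificate required.
(g) vehicles 11 ≥ 2 → exempt from Limited Seating Certificate.
(h) provides childcare services → General Business Permit required.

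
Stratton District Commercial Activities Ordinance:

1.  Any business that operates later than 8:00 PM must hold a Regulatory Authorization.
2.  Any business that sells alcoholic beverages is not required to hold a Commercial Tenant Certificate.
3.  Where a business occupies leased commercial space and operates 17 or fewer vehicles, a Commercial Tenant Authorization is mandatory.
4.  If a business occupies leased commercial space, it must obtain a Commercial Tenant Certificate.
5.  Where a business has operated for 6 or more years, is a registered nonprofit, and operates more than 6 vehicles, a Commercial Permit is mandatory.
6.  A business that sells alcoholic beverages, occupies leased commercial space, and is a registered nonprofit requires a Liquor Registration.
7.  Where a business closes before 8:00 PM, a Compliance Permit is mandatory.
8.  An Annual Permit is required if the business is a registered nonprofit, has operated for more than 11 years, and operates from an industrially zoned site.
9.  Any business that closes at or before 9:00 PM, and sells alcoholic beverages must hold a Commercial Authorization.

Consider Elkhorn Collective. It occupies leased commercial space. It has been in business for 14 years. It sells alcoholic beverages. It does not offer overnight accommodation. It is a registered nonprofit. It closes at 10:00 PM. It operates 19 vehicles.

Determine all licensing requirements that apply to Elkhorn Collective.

1. closes 10:00 PM, after 8:00 PM → Regulatory Authorization required.
2. sells alcoholic beverages → exempt from Commercial Tenant Certificate.
3. occupies leased commercial space; vehicles 19 > 17 → Commercial Tenant Authorization not required.
4. occupies leased commercial space → Commercial Tenant Certificate required.
5. years in business 14 ≥ 6; is a registered nonprofit; vehicles 19 > 6 → Commercial Permit required.
6. sells alcoholic beverages; occupies leased commercial space; is a registered nonprofit → Liquor Registration required.
7. closes 10:00 PM, after 8:00 PM → Compliance Permit not required.
8. is a registered nonprofit; years in business 14 > 11; occupies leased commercial space (not: operates from an industrially zoned site) → Annual Permit not required.
9. closes 10:00 PM, after 9:00 PM; sells alcoholic beverages → Commercial Authorization not required.

Commercial Permit, Liquor Registration, Regulatory Authorization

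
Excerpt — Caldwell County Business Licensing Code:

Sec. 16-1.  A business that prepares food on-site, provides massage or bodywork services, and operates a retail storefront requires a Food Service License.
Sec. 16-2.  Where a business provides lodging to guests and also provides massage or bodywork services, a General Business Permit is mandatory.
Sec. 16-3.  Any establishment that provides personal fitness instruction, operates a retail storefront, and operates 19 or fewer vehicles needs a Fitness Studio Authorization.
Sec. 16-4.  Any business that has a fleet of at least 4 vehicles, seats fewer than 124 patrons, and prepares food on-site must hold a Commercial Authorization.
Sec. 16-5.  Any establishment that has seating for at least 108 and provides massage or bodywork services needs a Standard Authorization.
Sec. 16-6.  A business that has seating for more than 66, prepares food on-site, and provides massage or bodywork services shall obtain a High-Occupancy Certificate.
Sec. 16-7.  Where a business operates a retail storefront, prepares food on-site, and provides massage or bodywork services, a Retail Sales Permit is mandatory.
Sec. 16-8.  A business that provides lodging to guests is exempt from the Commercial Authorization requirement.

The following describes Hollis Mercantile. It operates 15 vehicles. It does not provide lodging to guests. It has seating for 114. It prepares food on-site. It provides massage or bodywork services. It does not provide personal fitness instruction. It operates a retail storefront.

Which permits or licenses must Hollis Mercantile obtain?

Commercial Authorization, Food Service License, High-Occupancy Certificate, Retail Sales Permit, Standard Authorization

Sec. 16-1. prepares food on-site; provides massage or bodywork services; operates a retail storefront → Food Service License required.
Sec. 16-2. does not provide lodging to guests; provides massage or bodywork services → General Business Permit not required.
Sec. 16-3. does not provide personal fitness instruction; operates a retail storefront; vehicles 15 ≤ 19 → Fitness Studio Authorization not required.
Sec. 16-4. vehicles 15 ≥ 4; seating 114 < 124; prepares food on-site → Commercial Authorization required.
Sec. 16-5. seating 114 ≥ 108; provides massage or bodywork services → Standard Authorization required.
Sec. 16-6. seating 114 > 66; prepares food on-site; provides massage or bodywork services → High-Occupancy Certificate required.
Sec. 16-7. operates a retail storefront; prepares food on-site; provides massage or bodywork services → Retail Sales Permit required.
Sec. 16-8. does not provide lodging to guests → Commercial Authorization exemption does not apply.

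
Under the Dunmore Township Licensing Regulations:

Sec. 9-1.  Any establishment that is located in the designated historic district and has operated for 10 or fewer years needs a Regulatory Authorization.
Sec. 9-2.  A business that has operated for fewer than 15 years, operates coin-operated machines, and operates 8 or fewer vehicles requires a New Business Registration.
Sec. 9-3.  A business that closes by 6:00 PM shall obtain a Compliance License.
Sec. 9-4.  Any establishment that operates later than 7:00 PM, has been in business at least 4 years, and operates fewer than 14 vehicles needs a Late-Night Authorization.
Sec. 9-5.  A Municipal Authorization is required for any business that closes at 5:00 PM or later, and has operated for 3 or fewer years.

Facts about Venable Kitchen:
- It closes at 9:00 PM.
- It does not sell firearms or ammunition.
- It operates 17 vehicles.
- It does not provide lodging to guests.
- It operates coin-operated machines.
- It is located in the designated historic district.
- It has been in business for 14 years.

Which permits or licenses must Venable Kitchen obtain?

Sec. 9-1. is located in the designated historic district; years in business 14 > 10 → Regulatory Authorization not required.
Sec. 9-2. years in business 14 < 15; operates coin-operated machines; vehicles 17 > 8 → New Business Registration not required.
Sec. 9-3. closes 9:00 PM, after 6:00 PM → Compliance License not required.
Sec. 9-4. closes 9:00 PM, after 7:00 PM; years in business 14 ≥ 4; vehicles 17 ≥ 14 → Late-Night Authorization not required.
Sec. 9-5. closes 9:00 PM, after 5:00 PM; years in business 14 > 3 → Municipal Authorization not required.

None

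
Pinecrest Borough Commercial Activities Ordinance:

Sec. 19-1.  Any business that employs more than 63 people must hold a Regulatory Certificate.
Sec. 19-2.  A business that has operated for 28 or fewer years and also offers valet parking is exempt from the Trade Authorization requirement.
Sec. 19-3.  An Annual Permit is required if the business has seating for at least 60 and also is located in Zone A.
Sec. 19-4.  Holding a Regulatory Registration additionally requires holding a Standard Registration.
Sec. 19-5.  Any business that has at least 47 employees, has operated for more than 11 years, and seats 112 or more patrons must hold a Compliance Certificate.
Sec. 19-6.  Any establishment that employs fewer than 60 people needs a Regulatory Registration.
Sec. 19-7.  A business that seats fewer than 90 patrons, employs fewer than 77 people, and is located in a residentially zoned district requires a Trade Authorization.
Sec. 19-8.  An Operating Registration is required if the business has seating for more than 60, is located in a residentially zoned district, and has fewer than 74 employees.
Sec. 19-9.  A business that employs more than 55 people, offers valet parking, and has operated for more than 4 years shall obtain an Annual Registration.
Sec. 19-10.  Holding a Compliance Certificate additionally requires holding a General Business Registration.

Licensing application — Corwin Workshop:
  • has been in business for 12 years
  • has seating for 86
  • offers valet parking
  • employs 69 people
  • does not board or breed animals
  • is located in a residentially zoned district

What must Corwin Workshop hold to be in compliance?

Annual Registration, Operating Registration, Regulatory Certificate

Sec. 19-1. employees 69 > 63 → Regulatory Certificate required.
Sec. 19-2. years in business 12 ≤ 28; offers valet parking → exempt from Trade Authorization.
Sec. 19-3. seating 86 ≥ 60; is located in a residentially zoned district (not: is located in Zone A) → Annual Permit not required.
Sec. 19-4. Regulatory Registration is not required → no effect.
Sec. 19-5. employees 69 ≥ 47; years in business 12 > 11; seating 86 < 112 → Compliance Certificate not required.
Sec. 19-6. employees 69 ≥ 60 → Regulatory Registration not required.
Sec. 19-7. seating 86 < 90; employees 69 < 77; is located in a residentially zoned district → Trade Authorization required.
Sec. 19-8. seating 86 > 60; is located in a residentially zoned district; employees 69 < 74 → Operating Registration required.
Sec. 19-9. employees 69 > 55; offers valet parking; years in business 12 > 4 → Annual Registration required.
Sec. 19-10. Compliance Certificate is not required → no effect.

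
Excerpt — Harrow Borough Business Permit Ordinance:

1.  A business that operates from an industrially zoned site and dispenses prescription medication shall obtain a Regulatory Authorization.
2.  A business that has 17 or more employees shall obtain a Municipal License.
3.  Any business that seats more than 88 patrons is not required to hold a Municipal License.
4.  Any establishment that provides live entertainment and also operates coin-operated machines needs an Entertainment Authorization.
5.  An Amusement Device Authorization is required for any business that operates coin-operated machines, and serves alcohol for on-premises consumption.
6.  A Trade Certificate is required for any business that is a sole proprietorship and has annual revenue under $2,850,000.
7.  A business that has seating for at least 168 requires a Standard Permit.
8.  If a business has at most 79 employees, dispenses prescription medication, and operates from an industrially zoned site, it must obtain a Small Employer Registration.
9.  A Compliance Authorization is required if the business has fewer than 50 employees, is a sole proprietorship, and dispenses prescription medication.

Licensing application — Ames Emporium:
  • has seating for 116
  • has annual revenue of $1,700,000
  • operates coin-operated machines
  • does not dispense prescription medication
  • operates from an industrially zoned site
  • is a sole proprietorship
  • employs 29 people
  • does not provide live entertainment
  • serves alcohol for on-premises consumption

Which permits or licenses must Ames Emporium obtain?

1. operates from an industrially zoned site; does not dispense prescription medication → Regulatory Authorization not required.
2. employees 29 ≥ 17 → Municipal License required.
3. seating 116 > 88 → exempt from Municipal License.
4. does not provide live entertainment; operates coin-operated machines → Entertainment Authorization not required.
5. operates coin-operated machines; serves alcohol for on-premises consumption → Amusement Device Authorization required.
6. is a sole proprietorship; revenue $1,700,000 < $2,850,000 → Trade Certificate required.
7. seating 116 < 168 → Standard Permit not required.
8. employees 29 ≤ 79; does not dispense prescription medication; operates from an industrially zoned site → Small Employer Registration not required.
9. employees 29 < 50; is a sole proprietorship; does not dispense prescription medication → Compliance Authorization not required.

Amusement Device Authorization, Trade Certificate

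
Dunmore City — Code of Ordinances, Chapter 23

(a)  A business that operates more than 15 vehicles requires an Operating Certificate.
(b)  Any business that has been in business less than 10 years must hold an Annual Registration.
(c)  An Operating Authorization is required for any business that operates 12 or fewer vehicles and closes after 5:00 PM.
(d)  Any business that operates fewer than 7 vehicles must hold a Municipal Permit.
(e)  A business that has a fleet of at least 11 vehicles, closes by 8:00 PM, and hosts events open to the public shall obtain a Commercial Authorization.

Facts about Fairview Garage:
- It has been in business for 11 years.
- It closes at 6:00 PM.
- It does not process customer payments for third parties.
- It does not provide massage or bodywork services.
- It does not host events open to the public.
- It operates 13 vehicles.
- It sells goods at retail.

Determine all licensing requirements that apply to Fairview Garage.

(a) vehicles 13 ≤ 15 → Operating Certificate not required.
(b) years in business 11 ≥ 10 → Annual Registration not required.
(c) vehicles 13 > 12; closes 6:00 PM, after 5:00 PM → Operating Authorization not required.
(d) vehicles 13 ≥ 7 → Municipal Permit not required.
(e) vehicles 13 ≥ 11; closes 6:00 PM, at/before 8:00 PM; does not host events open to the public → Commercial Authorization not required.

None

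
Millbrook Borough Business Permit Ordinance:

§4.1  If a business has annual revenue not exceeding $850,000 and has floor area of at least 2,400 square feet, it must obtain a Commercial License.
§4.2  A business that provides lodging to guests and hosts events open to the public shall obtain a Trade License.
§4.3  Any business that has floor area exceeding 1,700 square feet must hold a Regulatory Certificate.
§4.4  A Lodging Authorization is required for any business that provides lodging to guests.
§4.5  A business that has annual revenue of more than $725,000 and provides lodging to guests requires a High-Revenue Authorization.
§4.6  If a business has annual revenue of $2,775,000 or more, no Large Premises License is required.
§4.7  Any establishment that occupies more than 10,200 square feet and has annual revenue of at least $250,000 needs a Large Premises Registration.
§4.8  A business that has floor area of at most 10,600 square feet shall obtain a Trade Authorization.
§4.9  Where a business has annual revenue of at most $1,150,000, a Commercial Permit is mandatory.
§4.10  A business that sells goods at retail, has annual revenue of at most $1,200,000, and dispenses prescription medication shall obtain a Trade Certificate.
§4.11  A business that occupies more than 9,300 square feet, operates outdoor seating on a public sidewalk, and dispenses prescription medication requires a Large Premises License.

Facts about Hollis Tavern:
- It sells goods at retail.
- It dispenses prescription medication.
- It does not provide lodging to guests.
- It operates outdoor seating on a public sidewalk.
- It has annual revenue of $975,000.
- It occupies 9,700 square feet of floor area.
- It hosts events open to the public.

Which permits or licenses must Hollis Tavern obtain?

§4.1 revenue $975,000 > $850,000; floor area 9,700 square feet ≥ 2,400 square feet → Commercial License not required.
§4.2 does not provide lodging to guests; hosts events open to the public → Trade License not required.
§4.3 floor area 9,700 square feet > 1,700 square feet → Regulatory Certificate required.
§4.4 does not provide lodging to guests → Lodging Authorization not required.
§4.5 revenue $975,000 > $725,000; does not provide lodging to guests → High-Revenue Authorization not required.
§4.6 revenue $975,000 < $2,775,000 → Large Premises License exemption does not apply.
§4.7 floor area 9,700 square feet ≤ 10,200 square feet; revenue $975,000 ≥ $250,000 → Large Premises Registration not required.
§4.8 floor area 9,700 square feet ≤ 10,600 square feet → Trade Authorization required.
§4.9 revenue $975,000 ≤ $1,150,000 → Commercial Permit required.
§4.10 sells goods at retail; revenue $975,000 ≤ $1,200,000; dispenses prescription medication → Trade Certificate required.
§4.11 floor area 9,700 square feet > 9,300 square feet; operates outdoor seating on a public sidewalk; dispenses prescription medication → Large Premises License required.

Commercial Permit, Large Premises License, Regulatory Certificate, Trade Authorization, Trade Certificate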